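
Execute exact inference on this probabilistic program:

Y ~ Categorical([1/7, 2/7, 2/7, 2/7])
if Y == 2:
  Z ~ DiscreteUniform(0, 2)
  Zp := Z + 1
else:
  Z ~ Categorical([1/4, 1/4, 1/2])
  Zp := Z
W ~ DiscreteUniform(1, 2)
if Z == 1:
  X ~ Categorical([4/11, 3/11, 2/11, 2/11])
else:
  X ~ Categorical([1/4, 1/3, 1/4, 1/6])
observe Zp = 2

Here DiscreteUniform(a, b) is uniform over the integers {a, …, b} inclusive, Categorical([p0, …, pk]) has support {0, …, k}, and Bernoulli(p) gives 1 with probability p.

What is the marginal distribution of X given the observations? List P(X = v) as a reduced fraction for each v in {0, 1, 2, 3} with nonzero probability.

Enumerate traces; 32 have nonzero weight after conditioning:
  (Y=0, Z=2, W=1, X=0) weight 1/112
  (Y=0, Z=2, W=1, X=1) weight 1/84
  (Y=0, Z=2, W=1, X=2) weight 1/112
  (Y=0, Z=2, W=1, X=3) weight 1/168
  (Y=0, Z=2, W=2, X=0) weight 1/112
  (Y=0, Z=2, W=2, X=1) weight 1/84
  (Y=0, Z=2, W=2, X=2) weight 1/112
  (Y=0, Z=2, W=2, X=3) weight 1/168
  … 24 more
Group by X:
  weight(X=0) = 229/1848
  weight(X=1) = 67/462
  weight(X=2) = 197/1848
  weight(X=3) = 71/924
Total weight = 229/1848 + 67/462 + 197/1848 + 71/924 = 19/42
P(X=0 | obs) = 229/1848 / 19/42 = 229/836
P(X=1 | obs) = 67/462 / 19/42 = 67/209
P(X=2 | obs) = 197/1848 / 19/42 = 197/836
P(X=3 | obs) = 71/924 / 19/42 = 71/418

P(X=0) = 229/836, P(X=1) = 67/209, P(X=2) = 197/836, P(X=3) = 71/418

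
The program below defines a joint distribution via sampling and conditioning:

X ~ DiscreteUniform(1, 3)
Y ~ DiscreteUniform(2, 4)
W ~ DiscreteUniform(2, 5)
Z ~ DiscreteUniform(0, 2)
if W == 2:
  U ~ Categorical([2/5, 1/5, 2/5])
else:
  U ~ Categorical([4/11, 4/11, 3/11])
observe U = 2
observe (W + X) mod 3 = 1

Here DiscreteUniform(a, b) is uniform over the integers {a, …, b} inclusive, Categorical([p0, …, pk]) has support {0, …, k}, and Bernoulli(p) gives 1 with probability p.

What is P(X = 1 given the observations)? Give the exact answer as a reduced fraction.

P(X = 1 | obs) = 15/67

Enumerate traces; 36 have nonzero weight after conditioning:
  (X=1, Y=2, W=3, Z=0, U=2) weight 1/396
  (X=1, Y=2, W=3, Z=1, U=2) weight 1/396
  (X=1, Y=2, W=3, Z=2, U=2) weight 1/396
  (X=1, Y=3, W=3, Z=0, U=2) weight 1/396
  (X=1, Y=3, W=3, Z=1, U=2) weight 1/396
  (X=1, Y=3, W=3, Z=2, U=2) weight 1/396
  (X=1, Y=4, W=3, Z=0, U=2) weight 1/396
  (X=1, Y=4, W=3, Z=1, U=2) weight 1/396
  (X=2, Y=2, W=2, Z=0, U=2) weight 1/270
  (X=3, Y=2, W=4, Z=0, U=2) weight 1/396
  … 26 more
Group by X:
  weight(X=1) = 1/44
  weight(X=2) = 37/660
  weight(X=3) = 1/44
Total weight = 1/44 + 37/660 + 1/44 = 67/660
P(X=1 | obs) = 1/44 / 67/660 = 15/67
P(X=2 | obs) = 37/660 / 67/660 = 37/67
P(X=3 | obs) = 1/44 / 67/660 = 15/67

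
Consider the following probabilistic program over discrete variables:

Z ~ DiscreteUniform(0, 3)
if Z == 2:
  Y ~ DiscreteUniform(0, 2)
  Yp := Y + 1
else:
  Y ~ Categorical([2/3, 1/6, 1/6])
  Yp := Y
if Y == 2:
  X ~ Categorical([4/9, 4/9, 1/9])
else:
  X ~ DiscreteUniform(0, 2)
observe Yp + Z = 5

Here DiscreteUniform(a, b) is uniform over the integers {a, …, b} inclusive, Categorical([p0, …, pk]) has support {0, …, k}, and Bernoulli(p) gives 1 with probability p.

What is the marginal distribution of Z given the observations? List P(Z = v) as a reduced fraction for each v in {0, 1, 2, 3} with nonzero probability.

Enumerate traces; 6 have nonzero weight after conditioning:
  (Z=2, Y=2, X=0) weight 1/27
  (Z=2, Y=2, X=1) weight 1/27
  (Z=2, Y=2, X=2) weight 1/108
  (Z=3, Y=2, X=0) weight 1/54
  (Z=3, Y=2, X=1) weight 1/54
  (Z=3, Y=2, X=2) weight 1/216
Group by Z:
  weight(Z=2) = 1/12
  weight(Z=3) = 1/24
Total weight = 1/12 + 1/24 = 1/8
P(Z=2 | obs) = 1/12 / 1/8 = 2/3
P(Z=3 | obs) = 1/24 / 1/8 = 1/3

P(Z=2) = 2/3, P(Z=3) = 1/3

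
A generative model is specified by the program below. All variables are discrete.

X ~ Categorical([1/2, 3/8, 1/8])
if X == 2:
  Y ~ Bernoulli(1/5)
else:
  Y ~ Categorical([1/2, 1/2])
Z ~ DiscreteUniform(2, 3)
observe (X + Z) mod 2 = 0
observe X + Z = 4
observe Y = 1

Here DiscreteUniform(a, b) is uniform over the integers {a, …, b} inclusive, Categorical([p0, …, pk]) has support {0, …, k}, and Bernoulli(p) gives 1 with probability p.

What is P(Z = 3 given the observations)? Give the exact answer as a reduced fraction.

Enumerate traces; 2 have nonzero weight after conditioning:
  (X=1, Y=1, Z=3) weight 3/32
  (X=2, Y=1, Z=2) weight 1/80
Group by Z:
  weight(Z=2) = 1/80
  weight(Z=3) = 3/32
Total weight = 1/80 + 3/32 = 17/160
P(Z=2 | obs) = 1/80 / 17/160 = 2/17
P(Z=3 | obs) = 3/32 / 17/160 = 15/17

P(Z = 3 | obs) = 15/17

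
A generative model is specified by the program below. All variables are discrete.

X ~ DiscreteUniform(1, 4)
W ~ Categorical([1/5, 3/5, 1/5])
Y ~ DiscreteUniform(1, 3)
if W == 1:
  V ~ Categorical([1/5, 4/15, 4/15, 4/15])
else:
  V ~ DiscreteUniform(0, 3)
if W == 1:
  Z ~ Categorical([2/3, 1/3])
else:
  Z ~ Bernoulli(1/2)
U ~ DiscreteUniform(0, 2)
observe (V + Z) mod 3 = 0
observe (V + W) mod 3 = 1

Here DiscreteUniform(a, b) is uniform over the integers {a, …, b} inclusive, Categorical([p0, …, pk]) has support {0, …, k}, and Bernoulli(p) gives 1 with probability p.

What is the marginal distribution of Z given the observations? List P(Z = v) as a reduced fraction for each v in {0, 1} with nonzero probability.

P(Z=0) = 112/127, P(Z=1) = 15/127

Enumerate traces; 108 have nonzero weight after conditioning:
  (X=1, W=1, Y=1, V=0, Z=0, U=0) weight 1/450
  (X=1, W=1, Y=1, V=0, Z=0, U=1) weight 1/450
  (X=1, W=1, Y=1, V=0, Z=0, U=2) weight 1/450
  (X=1, W=1, Y=1, V=3, Z=0, U=0) weight 2/675
  (X=1, W=1, Y=1, V=3, Z=0, U=1) weight 2/675
  (X=1, W=1, Y=1, V=3, Z=0, U=2) weight 2/675
  (X=1, W=1, Y=2, V=0, Z=0, U=0) weight 1/450
  (X=1, W=1, Y=2, V=0, Z=0, U=1) weight 1/450
  (X=1, W=2, Y=1, V=2, Z=1, U=0) weight 1/1440
  … 99 more
Group by Z:
  weight(Z=0) = 14/75
  weight(Z=1) = 1/40
Total weight = 14/75 + 1/40 = 127/600
P(Z=0 | obs) = 14/75 / 127/600 = 112/127
P(Z=1 | obs) = 1/40 / 127/600 = 15/127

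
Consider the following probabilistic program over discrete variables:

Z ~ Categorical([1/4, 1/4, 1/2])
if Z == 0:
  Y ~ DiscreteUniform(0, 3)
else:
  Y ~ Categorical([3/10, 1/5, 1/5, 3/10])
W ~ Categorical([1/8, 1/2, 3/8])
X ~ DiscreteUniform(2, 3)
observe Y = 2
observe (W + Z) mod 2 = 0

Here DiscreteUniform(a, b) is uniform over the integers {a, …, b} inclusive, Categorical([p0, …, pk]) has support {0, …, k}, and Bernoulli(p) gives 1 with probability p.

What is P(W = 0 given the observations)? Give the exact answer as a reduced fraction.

Enumerate traces; 10 have nonzero weight after conditioning:
  (Z=0, Y=2, W=0, X=2) weight 1/256
  (Z=0, Y=2, W=0, X=3) weight 1/256
  (Z=0, Y=2, W=2, X=2) weight 3/256
  (Z=0, Y=2, W=2, X=3) weight 3/256
  (Z=1, Y=2, W=1, X=2) weight 1/80
  (Z=1, Y=2, W=1, X=3) weight 1/80
  (Z=2, Y=2, W=0, X=2) weight 1/160
  (Z=2, Y=2, W=0, X=3) weight 1/160
  … 2 more
Group by W:
  weight(W=0) = 13/640
  weight(W=1) = 1/40
  weight(W=2) = 39/640
Total weight = 13/640 + 1/40 + 39/640 = 17/160
P(W=0 | obs) = 13/640 / 17/160 = 13/68
P(W=1 | obs) = 1/40 / 17/160 = 4/17
P(W=2 | obs) = 39/640 / 17/160 = 39/68

P(W = 0 | obs) = 13/68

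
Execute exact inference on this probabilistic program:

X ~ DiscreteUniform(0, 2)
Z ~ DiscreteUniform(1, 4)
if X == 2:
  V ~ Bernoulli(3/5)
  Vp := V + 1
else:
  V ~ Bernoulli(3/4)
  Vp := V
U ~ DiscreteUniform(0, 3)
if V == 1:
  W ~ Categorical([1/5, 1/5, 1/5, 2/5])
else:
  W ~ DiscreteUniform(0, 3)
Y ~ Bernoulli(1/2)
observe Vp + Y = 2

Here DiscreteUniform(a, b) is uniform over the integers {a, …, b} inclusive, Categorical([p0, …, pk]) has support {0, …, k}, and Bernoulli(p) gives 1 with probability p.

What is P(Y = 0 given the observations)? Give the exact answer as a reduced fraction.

Enumerate traces; 256 have nonzero weight after conditioning:
  (X=0, Z=1, V=1, U=0, W=0, Y=1) weight 1/640
  (X=0, Z=1, V=1, U=0, W=1, Y=1) weight 1/640
  (X=0, Z=1, V=1, U=0, W=2, Y=1) weight 1/640
  (X=0, Z=1, V=1, U=0, W=3, Y=1) weight 1/320
  (X=0, Z=1, V=1, U=1, W=0, Y=1) weight 1/640
  (X=0, Z=1, V=1, U=1, W=1, Y=1) weight 1/640
  (X=0, Z=1, V=1, U=1, W=2, Y=1) weight 1/640
  (X=0, Z=1, V=1, U=1, W=3, Y=1) weight 1/320
  (X=2, Z=1, V=1, U=0, W=0, Y=0) weight 1/800
  … 247 more
Group by Y:
  weight(Y=0) = 1/10
  weight(Y=1) = 19/60
Total weight = 1/10 + 19/60 = 5/12
P(Y=0 | obs) = 1/10 / 5/12 = 6/25
P(Y=1 | obs) = 19/60 / 5/12 = 19/25

P(Y = 0 | obs) = 6/25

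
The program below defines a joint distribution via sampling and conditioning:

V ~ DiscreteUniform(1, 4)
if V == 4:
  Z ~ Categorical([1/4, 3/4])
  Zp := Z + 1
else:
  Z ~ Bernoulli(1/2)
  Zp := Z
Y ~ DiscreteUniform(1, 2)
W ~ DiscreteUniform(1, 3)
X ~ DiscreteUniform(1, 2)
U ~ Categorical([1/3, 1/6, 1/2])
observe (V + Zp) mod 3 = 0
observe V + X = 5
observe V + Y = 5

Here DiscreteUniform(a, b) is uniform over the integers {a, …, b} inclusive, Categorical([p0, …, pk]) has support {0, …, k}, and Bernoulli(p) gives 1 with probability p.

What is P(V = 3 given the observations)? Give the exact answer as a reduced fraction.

P(V = 3 | obs) = 2/5

Enumerate traces; 18 have nonzero weight after conditioning:
  (V=3, Z=0, Y=2, W=1, X=2, U=0) weight 1/288
  (V=3, Z=0, Y=2, W=1, X=2, U=1) weight 1/576
  (V=3, Z=0, Y=2, W=1, X=2, U=2) weight 1/192
  (V=3, Z=0, Y=2, W=2, X=2, U=0) weight 1/288
  (V=3, Z=0, Y=2, W=2, X=2, U=1) weight 1/576
  (V=3, Z=0, Y=2, W=2, X=2, U=2) weight 1/192
  (V=3, Z=0, Y=2, W=3, X=2, U=0) weight 1/288
  (V=3, Z=0, Y=2, W=3, X=2, U=1) weight 1/576
  (V=4, Z=1, Y=1, W=1, X=1, U=0) weight 1/192
  … 9 more
Group by V:
  weight(V=3) = 1/32
  weight(V=4) = 3/64
Total weight = 1/32 + 3/64 = 5/64
P(V=3 | obs) = 1/32 / 5/64 = 2/5
P(V=4 | obs) = 3/64 / 5/64 = 3/5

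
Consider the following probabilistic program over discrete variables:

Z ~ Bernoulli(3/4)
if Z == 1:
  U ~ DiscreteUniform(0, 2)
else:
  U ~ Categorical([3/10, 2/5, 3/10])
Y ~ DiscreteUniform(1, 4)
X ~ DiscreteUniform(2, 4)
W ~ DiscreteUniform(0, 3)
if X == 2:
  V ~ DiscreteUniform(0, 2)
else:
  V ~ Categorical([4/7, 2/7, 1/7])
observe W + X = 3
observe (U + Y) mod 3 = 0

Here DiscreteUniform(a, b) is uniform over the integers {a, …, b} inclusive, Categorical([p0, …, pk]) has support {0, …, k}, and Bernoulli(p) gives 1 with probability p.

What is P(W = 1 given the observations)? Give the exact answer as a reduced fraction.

P(W = 1 | obs) = 1/2

Enumerate traces; 48 have nonzero weight after conditioning:
  (Z=0, U=0, Y=3, X=2, W=1, V=0) weight 1/1920
  (Z=0, U=0, Y=3, X=2, W=1, V=1) weight 1/1920
  (Z=0, U=0, Y=3, X=2, W=1, V=2) weight 1/1920
  (Z=0, U=0, Y=3, X=3, W=0, V=0) weight 1/1120
  (Z=0, U=0, Y=3, X=3, W=0, V=1) weight 1/2240
  (Z=0, U=0, Y=3, X=3, W=0, V=2) weight 1/4480
  (Z=0, U=1, Y=2, X=2, W=1, V=0) weight 1/1440
  (Z=0, U=1, Y=2, X=2, W=1, V=1) weight 1/1440
  … 40 more
Group by W:
  weight(W=0) = 53/1920
  weight(W=1) = 53/1920
Total weight = 53/1920 + 53/1920 = 53/960
P(W=0 | obs) = 53/1920 / 53/960 = 1/2
P(W=1 | obs) = 53/1920 / 53/960 = 1/2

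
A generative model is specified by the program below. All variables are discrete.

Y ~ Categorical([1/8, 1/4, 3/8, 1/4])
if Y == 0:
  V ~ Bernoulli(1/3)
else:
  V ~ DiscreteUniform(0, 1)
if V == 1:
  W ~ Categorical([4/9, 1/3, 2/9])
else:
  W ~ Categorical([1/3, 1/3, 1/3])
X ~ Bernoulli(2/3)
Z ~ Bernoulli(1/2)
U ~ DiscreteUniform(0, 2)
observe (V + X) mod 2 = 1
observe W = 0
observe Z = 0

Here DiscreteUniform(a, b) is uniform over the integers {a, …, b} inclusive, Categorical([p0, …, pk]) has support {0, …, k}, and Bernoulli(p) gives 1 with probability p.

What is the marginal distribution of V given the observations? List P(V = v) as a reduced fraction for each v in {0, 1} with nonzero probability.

P(V=0) = 75/121, P(V=1) = 46/121

Enumerate traces; 24 have nonzero weight after conditioning:
  (Y=0, V=0, W=0, X=1, Z=0, U=0) weight 1/324
  (Y=0, V=0, W=0, X=1, Z=0, U=1) weight 1/324
  (Y=0, V=0, W=0, X=1, Z=0, U=2) weight 1/324
  (Y=0, V=1, W=0, X=0, Z=0, U=0) weight 1/972
  (Y=0, V=1, W=0, X=0, Z=0, U=1) weight 1/972
  (Y=0, V=1, W=0, X=0, Z=0, U=2) weight 1/972
  (Y=1, V=0, W=0, X=1, Z=0, U=0) weight 1/216
  (Y=1, V=0, W=0, X=1, Z=0, U=1) weight 1/216
  … 16 more
Group by V:
  weight(V=0) = 25/432
  weight(V=1) = 23/648
Total weight = 25/432 + 23/648 = 121/1296
P(V=0 | obs) = 25/432 / 121/1296 = 75/121
P(V=1 | obs) = 23/648 / 121/1296 = 46/121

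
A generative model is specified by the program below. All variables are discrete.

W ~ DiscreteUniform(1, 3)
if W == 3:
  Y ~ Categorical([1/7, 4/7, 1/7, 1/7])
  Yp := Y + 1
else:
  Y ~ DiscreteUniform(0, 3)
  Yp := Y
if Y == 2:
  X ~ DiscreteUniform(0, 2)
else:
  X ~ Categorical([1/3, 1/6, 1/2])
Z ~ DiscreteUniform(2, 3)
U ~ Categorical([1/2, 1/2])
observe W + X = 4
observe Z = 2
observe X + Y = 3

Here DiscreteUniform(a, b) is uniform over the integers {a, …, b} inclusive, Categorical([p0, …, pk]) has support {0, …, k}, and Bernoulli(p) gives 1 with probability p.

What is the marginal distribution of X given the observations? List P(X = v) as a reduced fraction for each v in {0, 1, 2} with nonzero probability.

Enumerate traces; 4 have nonzero weight after conditioning:
  (W=2, Y=1, X=2, Z=2, U=0) weight 1/96
  (W=2, Y=1, X=2, Z=2, U=1) weight 1/96
  (W=3, Y=2, X=1, Z=2, U=0) weight 1/252
  (W=3, Y=2, X=1, Z=2, U=1) weight 1/252
Group by X:
  weight(X=1) = 1/126
  weight(X=2) = 1/48
Total weight = 1/126 + 1/48 = 29/1008
P(X=1 | obs) = 1/126 / 29/1008 = 8/29
P(X=2 | obs) = 1/48 / 29/1008 = 21/29

P(X=1) = 8/29, P(X=2) = 21/29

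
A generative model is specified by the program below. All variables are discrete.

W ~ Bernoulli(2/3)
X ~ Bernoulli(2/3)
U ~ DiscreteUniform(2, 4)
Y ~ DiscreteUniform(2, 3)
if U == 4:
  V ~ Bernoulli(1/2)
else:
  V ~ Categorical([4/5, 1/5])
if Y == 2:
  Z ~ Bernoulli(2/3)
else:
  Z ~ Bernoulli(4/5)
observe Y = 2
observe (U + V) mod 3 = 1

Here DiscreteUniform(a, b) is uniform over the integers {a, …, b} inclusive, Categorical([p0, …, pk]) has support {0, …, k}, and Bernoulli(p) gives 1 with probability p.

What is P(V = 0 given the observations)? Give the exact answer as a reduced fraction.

P(V = 0 | obs) = 5/7

Enumerate traces; 16 have nonzero weight after conditioning:
  (W=0, X=0, U=3, Y=2, V=1, Z=0) weight 1/810
  (W=0, X=0, U=3, Y=2, V=1, Z=1) weight 1/405
  (W=0, X=0, U=4, Y=2, V=0, Z=0) weight 1/324
  (W=0, X=0, U=4, Y=2, V=0, Z=1) weight 1/162
  (W=0, X=1, U=3, Y=2, V=1, Z=0) weight 1/405
  (W=0, X=1, U=3, Y=2, V=1, Z=1) weight 2/405
  (W=0, X=1, U=4, Y=2, V=0, Z=0) weight 1/162
  (W=0, X=1, U=4, Y=2, V=0, Z=1) weight 1/81
  … 8 more
Group by V:
  weight(V=0) = 1/12
  weight(V=1) = 1/30
Total weight = 1/12 + 1/30 = 7/60
P(V=0 | obs) = 1/12 / 7/60 = 5/7
P(V=1 | obs) = 1/30 / 7/60 = 2/7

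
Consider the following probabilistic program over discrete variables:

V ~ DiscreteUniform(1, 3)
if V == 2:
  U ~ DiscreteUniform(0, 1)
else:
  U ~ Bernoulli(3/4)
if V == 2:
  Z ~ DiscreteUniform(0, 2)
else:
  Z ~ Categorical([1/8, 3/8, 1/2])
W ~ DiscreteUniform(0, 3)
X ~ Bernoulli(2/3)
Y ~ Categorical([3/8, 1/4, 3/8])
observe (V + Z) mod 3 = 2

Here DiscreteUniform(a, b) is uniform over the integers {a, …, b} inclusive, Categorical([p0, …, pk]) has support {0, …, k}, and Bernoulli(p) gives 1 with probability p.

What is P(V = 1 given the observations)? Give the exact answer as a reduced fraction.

P(V = 1 | obs) = 9/29

Enumerate traces; 144 have nonzero weight after conditioning:
  (V=1, U=0, Z=1, W=0, X=0, Y=0) weight 1/1024
  (V=1, U=0, Z=1, W=0, X=0, Y=1) weight 1/1536
  (V=1, U=0, Z=1, W=0, X=0, Y=2) weight 1/1024
  (V=1, U=0, Z=1, W=0, X=1, Y=0) weight 1/512
  (V=1, U=0, Z=1, W=0, X=1, Y=1) weight 1/768
  (V=1, U=0, Z=1, W=0, X=1, Y=2) weight 1/512
  (V=1, U=0, Z=1, W=1, X=0, Y=0) weight 1/1024
  (V=1, U=0, Z=1, W=1, X=0, Y=1) weight 1/1536
  (V=2, U=0, Z=0, W=0, X=0, Y=0) weight 1/576
  (V=3, U=0, Z=2, W=0, X=0, Y=0) weight 1/768
  … 134 more
Group by V:
  weight(V=1) = 1/8
  weight(V=2) = 1/9
  weight(V=3) = 1/6
Total weight = 1/8 + 1/9 + 1/6 = 29/72
P(V=1 | obs) = 1/8 / 29/72 = 9/29
P(V=2 | obs) = 1/9 / 29/72 = 8/29
P(V=3 | obs) = 1/6 / 29/72 = 12/29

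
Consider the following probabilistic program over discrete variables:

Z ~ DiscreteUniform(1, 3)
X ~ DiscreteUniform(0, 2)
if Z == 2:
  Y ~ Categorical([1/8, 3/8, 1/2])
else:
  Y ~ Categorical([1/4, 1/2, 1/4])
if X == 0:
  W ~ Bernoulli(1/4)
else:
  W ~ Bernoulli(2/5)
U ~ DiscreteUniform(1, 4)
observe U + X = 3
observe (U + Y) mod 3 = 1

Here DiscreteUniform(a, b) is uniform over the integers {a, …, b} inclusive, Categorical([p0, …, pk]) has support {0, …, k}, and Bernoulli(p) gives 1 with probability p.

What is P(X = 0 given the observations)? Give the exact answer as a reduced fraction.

Enumerate traces; 18 have nonzero weight after conditioning:
  (Z=1, X=0, Y=1, W=0, U=3) weight 1/96
  (Z=1, X=0, Y=1, W=1, U=3) weight 1/288
  (Z=1, X=1, Y=2, W=0, U=2) weight 1/240
  (Z=1, X=1, Y=2, W=1, U=2) weight 1/360
  (Z=1, X=2, Y=0, W=0, U=1) weight 1/240
  (Z=1, X=2, Y=0, W=1, U=1) weight 1/360
  (Z=2, X=0, Y=1, W=0, U=3) weight 1/128
  (Z=2, X=0, Y=1, W=1, U=3) weight 1/384
  … 10 more
Group by X:
  weight(X=0) = 11/288
  weight(X=1) = 1/36
  weight(X=2) = 5/288
Total weight = 11/288 + 1/36 + 5/288 = 1/12
P(X=0 | obs) = 11/288 / 1/12 = 11/24
P(X=1 | obs) = 1/36 / 1/12 = 1/3
P(X=2 | obs) = 5/288 / 1/12 = 5/24

P(X = 0 | obs) = 11/24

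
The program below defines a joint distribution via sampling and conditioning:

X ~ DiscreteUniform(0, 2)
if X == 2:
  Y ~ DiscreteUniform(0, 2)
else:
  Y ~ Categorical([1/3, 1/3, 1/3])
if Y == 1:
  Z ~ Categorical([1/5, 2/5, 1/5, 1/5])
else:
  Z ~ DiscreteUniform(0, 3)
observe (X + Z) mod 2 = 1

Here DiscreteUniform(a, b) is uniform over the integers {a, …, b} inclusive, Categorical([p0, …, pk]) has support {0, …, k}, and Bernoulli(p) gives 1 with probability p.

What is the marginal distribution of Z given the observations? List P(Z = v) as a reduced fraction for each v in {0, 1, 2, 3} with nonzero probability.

Enumerate traces; 18 have nonzero weight after conditioning:
  (X=0, Y=0, Z=1) weight 1/36
  (X=0, Y=0, Z=3) weight 1/36
  (X=0, Y=1, Z=1) weight 2/45
  (X=0, Y=1, Z=3) weight 1/45
  (X=0, Y=2, Z=1) weight 1/36
  (X=0, Y=2, Z=3) weight 1/36
  (X=1, Y=0, Z=0) weight 1/36
  (X=1, Y=0, Z=2) weight 1/36
  … 10 more
Group by Z:
  weight(Z=0) = 7/90
  weight(Z=1) = 1/5
  weight(Z=2) = 7/90
  weight(Z=3) = 7/45
Total weight = 7/90 + 1/5 + 7/90 + 7/45 = 23/45
P(Z=0 | obs) = 7/90 / 23/45 = 7/46
P(Z=1 | obs) = 1/5 / 23/45 = 9/23
P(Z=2 | obs) = 7/90 / 23/45 = 7/46
P(Z=3 | obs) = 7/45 / 23/45 = 7/23

P(Z=0) = 7/46, P(Z=1) = 9/23, P(Z=2) = 7/46, P(Z=3) = 7/23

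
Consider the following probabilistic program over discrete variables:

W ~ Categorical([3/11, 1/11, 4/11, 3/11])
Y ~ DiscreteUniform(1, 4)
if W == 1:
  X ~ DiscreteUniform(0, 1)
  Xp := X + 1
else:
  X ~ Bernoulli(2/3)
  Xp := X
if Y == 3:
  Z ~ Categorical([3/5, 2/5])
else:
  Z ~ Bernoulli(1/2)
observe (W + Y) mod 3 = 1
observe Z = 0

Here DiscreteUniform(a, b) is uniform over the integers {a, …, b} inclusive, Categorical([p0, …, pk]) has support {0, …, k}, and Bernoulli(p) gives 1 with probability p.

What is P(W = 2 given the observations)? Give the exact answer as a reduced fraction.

Enumerate traces; 12 have nonzero weight after conditioning:
  (W=0, Y=1, X=0, Z=0) weight 1/88
  (W=0, Y=1, X=1, Z=0) weight 1/44
  (W=0, Y=4, X=0, Z=0) weight 1/88
  (W=0, Y=4, X=1, Z=0) weight 1/44
  (W=1, Y=3, X=0, Z=0) weight 3/440
  (W=1, Y=3, X=1, Z=0) weight 3/440
  (W=2, Y=2, X=0, Z=0) weight 1/66
  (W=2, Y=2, X=1, Z=0) weight 1/33
  (W=3, Y=1, X=0, Z=0) weight 1/88
  … 3 more
Group by W:
  weight(W=0) = 3/44
  weight(W=1) = 3/220
  weight(W=2) = 1/22
  weight(W=3) = 3/44
Total weight = 3/44 + 3/220 + 1/22 + 3/44 = 43/220
P(W=0 | obs) = 3/44 / 43/220 = 15/43
P(W=1 | obs) = 3/220 / 43/220 = 3/43
P(W=2 | obs) = 1/22 / 43/220 = 10/43
P(W=3 | obs) = 3/44 / 43/220 = 15/43

P(W = 2 | obs) = 10/43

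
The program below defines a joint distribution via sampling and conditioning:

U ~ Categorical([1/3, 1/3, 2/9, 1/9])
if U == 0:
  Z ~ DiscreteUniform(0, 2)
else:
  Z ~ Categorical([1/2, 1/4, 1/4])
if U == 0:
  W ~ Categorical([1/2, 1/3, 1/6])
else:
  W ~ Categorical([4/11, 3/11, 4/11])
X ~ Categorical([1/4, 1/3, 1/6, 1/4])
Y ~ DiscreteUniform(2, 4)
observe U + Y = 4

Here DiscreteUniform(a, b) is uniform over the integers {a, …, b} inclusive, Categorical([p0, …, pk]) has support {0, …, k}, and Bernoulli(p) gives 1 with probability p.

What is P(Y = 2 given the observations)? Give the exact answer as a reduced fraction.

P(Y = 2 | obs) = 1/4

Enumerate traces; 108 have nonzero weight after conditioning:
  (U=0, Z=0, W=0, X=0, Y=4) weight 1/216
  (U=0, Z=0, W=0, X=1, Y=4) weight 1/162
  (U=0, Z=0, W=0, X=2, Y=4) weight 1/324
  (U=0, Z=0, W=0, X=3, Y=4) weight 1/216
  (U=0, Z=0, W=1, X=0, Y=4) weight 1/324
  (U=0, Z=0, W=1, X=1, Y=4) weight 1/243
  (U=0, Z=0, W=1, X=2, Y=4) weight 1/486
  (U=0, Z=0, W=1, X=3, Y=4) weight 1/324
  (U=1, Z=0, W=0, X=0, Y=3) weight 1/198
  (U=2, Z=0, W=0, X=0, Y=2) weight 1/297
  … 98 more
Group by Y:
  weight(Y=2) = 2/27
  weight(Y=3) = 1/9
  weight(Y=4) = 1/9
Total weight = 2/27 + 1/9 + 1/9 = 8/27
P(Y=2 | obs) = 2/27 / 8/27 = 1/4
P(Y=3 | obs) = 1/9 / 8/27 = 3/8
P(Y=4 | obs) = 1/9 / 8/27 = 3/8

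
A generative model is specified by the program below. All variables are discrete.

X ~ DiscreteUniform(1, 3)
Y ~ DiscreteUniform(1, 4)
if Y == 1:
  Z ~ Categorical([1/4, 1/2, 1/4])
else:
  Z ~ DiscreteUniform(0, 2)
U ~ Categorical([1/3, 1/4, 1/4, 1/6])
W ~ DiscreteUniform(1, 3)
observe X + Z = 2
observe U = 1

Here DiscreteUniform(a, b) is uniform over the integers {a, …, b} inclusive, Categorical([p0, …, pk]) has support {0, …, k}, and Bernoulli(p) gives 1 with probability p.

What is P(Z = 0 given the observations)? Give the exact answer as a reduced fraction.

Enumerate traces; 24 have nonzero weight after conditioning:
  (X=1, Y=1, Z=1, U=1, W=1) weight 1/288
  (X=1, Y=1, Z=1, U=1, W=2) weight 1/288
  (X=1, Y=1, Z=1, U=1, W=3) weight 1/288
  (X=1, Y=2, Z=1, U=1, W=1) weight 1/432
  (X=1, Y=2, Z=1, U=1, W=2) weight 1/432
  (X=1, Y=2, Z=1, U=1, W=3) weight 1/432
  (X=1, Y=3, Z=1, U=1, W=1) weight 1/432
  (X=1, Y=3, Z=1, U=1, W=2) weight 1/432
  (X=2, Y=1, Z=0, U=1, W=1) weight 1/576
  … 15 more
Group by Z:
  weight(Z=0) = 5/192
  weight(Z=1) = 1/32
Total weight = 5/192 + 1/32 = 11/192
P(Z=0 | obs) = 5/192 / 11/192 = 5/11
P(Z=1 | obs) = 1/32 / 11/192 = 6/11

P(Z = 0 | obs) = 5/11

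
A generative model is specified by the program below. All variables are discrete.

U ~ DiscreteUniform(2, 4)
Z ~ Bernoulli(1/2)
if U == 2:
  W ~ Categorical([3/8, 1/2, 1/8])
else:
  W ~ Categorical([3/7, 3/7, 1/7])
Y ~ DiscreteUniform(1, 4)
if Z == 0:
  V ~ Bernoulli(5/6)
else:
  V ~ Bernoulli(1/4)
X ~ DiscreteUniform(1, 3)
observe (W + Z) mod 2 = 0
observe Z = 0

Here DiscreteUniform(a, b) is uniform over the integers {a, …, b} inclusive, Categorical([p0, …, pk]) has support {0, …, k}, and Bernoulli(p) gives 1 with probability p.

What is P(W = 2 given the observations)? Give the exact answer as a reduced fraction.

P(W = 2 | obs) = 1/4

Enumerate traces; 144 have nonzero weight after conditioning:
  (U=2, Z=0, W=0, Y=1, V=0, X=1) weight 1/1152
  (U=2, Z=0, W=0, Y=1, V=0, X=2) weight 1/1152
  (U=2, Z=0, W=0, Y=1, V=0, X=3) weight 1/1152
  (U=2, Z=0, W=0, Y=1, V=1, X=1) weight 5/1152
  (U=2, Z=0, W=0, Y=1, V=1, X=2) weight 5/1152
  (U=2, Z=0, W=0, Y=1, V=1, X=3) weight 5/1152
  (U=2, Z=0, W=0, Y=2, V=0, X=1) weight 1/1152
  (U=2, Z=0, W=0, Y=2, V=0, X=2) weight 1/1152
  (U=2, Z=0, W=2, Y=1, V=0, X=1) weight 1/3456
  … 135 more
Group by W:
  weight(W=0) = 23/112
  weight(W=2) = 23/336
Total weight = 23/112 + 23/336 = 23/84
P(W=0 | obs) = 23/112 / 23/84 = 3/4
P(W=2 | obs) = 23/336 / 23/84 = 1/4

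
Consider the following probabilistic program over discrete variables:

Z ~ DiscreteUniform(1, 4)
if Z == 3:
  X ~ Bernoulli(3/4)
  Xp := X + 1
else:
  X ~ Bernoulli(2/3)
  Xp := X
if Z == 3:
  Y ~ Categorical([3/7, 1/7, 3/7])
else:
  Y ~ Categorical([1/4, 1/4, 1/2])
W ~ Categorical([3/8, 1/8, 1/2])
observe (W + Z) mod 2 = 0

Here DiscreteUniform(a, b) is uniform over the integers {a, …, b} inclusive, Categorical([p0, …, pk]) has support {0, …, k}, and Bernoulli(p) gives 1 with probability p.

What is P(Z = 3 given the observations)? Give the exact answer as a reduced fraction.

Enumerate traces; 36 have nonzero weight after conditioning:
  (Z=1, X=0, Y=0, W=1) weight 1/384
  (Z=1, X=0, Y=1, W=1) weight 1/384
  (Z=1, X=0, Y=2, W=1) weight 1/192
  (Z=1, X=1, Y=0, W=1) weight 1/192
  (Z=1, X=1, Y=1, W=1) weight 1/192
  (Z=1, X=1, Y=2, W=1) weight 1/96
  (Z=2, X=0, Y=0, W=0) weight 1/128
  (Z=2, X=0, Y=0, W=2) weight 1/96
  (Z=3, X=0, Y=0, W=1) weight 3/896
  (Z=4, X=0, Y=0, W=0) weight 1/128
  … 26 more
Group by Z:
  weight(Z=1) = 1/32
  weight(Z=2) = 7/32
  weight(Z=3) = 1/32
  weight(Z=4) = 7/32
Total weight = 1/32 + 7/32 + 1/32 + 7/32 = 1/2
P(Z=1 | obs) = 1/32 / 1/2 = 1/16
P(Z=2 | obs) = 7/32 / 1/2 = 7/16
P(Z=3 | obs) = 1/32 / 1/2 = 1/16
P(Z=4 | obs) = 7/32 / 1/2 = 7/16

P(Z = 3 | obs) = 1/16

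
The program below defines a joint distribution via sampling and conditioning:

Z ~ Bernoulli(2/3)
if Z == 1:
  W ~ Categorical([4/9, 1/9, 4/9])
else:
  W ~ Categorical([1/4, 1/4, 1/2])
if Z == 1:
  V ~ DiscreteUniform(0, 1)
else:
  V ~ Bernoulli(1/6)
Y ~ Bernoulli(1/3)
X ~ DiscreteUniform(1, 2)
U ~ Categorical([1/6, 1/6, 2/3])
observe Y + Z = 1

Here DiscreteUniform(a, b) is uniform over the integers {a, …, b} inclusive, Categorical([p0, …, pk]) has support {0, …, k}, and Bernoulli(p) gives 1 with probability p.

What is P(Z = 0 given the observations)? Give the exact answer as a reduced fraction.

Enumerate traces; 72 have nonzero weight after conditioning:
  (Z=0, W=0, V=0, Y=1, X=1, U=0) weight 5/2592
  (Z=0, W=0, V=0, Y=1, X=1, U=1) weight 5/2592
  (Z=0, W=0, V=0, Y=1, X=1, U=2) weight 5/648
  (Z=0, W=0, V=0, Y=1, X=2, U=0) weight 5/2592
  (Z=0, W=0, V=0, Y=1, X=2, U=1) weight 5/2592
  (Z=0, W=0, V=0, Y=1, X=2, U=2) weight 5/648
  (Z=0, W=0, V=1, Y=1, X=1, U=0) weight 1/2592
  (Z=0, W=0, V=1, Y=1, X=1, U=1) weight 1/2592
  (Z=1, W=0, V=0, Y=0, X=1, U=0) weight 2/243
  … 63 more
Group by Z:
  weight(Z=0) = 1/9
  weight(Z=1) = 4/9
Total weight = 1/9 + 4/9 = 5/9
P(Z=0 | obs) = 1/9 / 5/9 = 1/5
P(Z=1 | obs) = 4/9 / 5/9 = 4/5

P(Z = 0 | obs) = 1/5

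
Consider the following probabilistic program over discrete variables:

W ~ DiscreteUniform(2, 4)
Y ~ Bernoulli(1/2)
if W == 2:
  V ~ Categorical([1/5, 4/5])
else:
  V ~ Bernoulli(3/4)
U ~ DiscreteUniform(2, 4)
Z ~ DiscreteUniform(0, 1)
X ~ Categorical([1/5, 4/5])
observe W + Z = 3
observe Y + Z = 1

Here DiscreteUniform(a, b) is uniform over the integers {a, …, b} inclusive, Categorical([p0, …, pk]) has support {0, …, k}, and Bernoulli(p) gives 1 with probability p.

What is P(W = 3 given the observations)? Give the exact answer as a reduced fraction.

P(W = 3 | obs) = 1/2

Enumerate traces; 24 have nonzero weight after conditioning:
  (W=2, Y=0, V=0, U=2, Z=1, X=0) weight 1/900
  (W=2, Y=0, V=0, U=2, Z=1, X=1) weight 1/225
  (W=2, Y=0, V=0, U=3, Z=1, X=0) weight 1/900
  (W=2, Y=0, V=0, U=3, Z=1, X=1) weight 1/225
  (W=2, Y=0, V=0, U=4, Z=1, X=0) weight 1/900
  (W=2, Y=0, V=0, U=4, Z=1, X=1) weight 1/225
  (W=2, Y=0, V=1, U=2, Z=1, X=0) weight 1/225
  (W=2, Y=0, V=1, U=2, Z=1, X=1) weight 4/225
  (W=3, Y=1, V=0, U=2, Z=0, X=0) weight 1/720
  … 15 more
Group by W:
  weight(W=2) = 1/12
  weight(W=3) = 1/12
Total weight = 1/12 + 1/12 = 1/6
P(W=2 | obs) = 1/12 / 1/6 = 1/2
P(W=3 | obs) = 1/12 / 1/6 = 1/2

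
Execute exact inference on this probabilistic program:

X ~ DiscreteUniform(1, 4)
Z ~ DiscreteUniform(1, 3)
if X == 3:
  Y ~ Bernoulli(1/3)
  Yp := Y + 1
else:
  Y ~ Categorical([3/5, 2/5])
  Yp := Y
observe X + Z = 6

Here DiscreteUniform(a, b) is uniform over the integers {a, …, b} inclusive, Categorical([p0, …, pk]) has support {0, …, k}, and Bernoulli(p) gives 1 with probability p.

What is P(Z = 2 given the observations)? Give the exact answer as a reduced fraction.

P(Z = 2 | obs) = 1/2

Enumerate traces; 4 have nonzero weight after conditioning:
  (X=3, Z=3, Y=0) weight 1/18
  (X=3, Z=3, Y=1) weight 1/36
  (X=4, Z=2, Y=0) weight 1/20
  (X=4, Z=2, Y=1) weight 1/30
Group by Z:
  weight(Z=2) = 1/12
  weight(Z=3) = 1/12
Total weight = 1/12 + 1/12 = 1/6
P(Z=2 | obs) = 1/12 / 1/6 = 1/2
P(Z=3 | obs) = 1/12 / 1/6 = 1/2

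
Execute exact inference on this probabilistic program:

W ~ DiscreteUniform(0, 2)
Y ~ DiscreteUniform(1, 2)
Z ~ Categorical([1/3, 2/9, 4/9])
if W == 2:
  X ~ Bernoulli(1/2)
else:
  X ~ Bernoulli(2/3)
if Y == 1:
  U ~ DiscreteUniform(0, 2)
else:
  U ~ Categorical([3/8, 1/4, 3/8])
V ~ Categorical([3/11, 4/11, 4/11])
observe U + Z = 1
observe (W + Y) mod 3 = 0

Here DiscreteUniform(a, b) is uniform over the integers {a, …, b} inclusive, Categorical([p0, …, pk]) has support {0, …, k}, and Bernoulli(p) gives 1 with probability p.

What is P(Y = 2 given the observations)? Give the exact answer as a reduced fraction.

Enumerate traces; 24 have nonzero weight after conditioning:
  (W=1, Y=2, Z=0, X=0, U=1, V=0) weight 1/792
  (W=1, Y=2, Z=0, X=0, U=1, V=1) weight 1/594
  (W=1, Y=2, Z=0, X=0, U=1, V=2) weight 1/594
  (W=1, Y=2, Z=0, X=1, U=1, V=0) weight 1/396
  (W=1, Y=2, Z=0, X=1, U=1, V=1) weight 1/297
  (W=1, Y=2, Z=0, X=1, U=1, V=2) weight 1/297
  (W=1, Y=2, Z=1, X=0, U=0, V=0) weight 1/792
  (W=1, Y=2, Z=1, X=0, U=0, V=1) weight 1/594
  (W=2, Y=1, Z=0, X=0, U=1, V=0) weight 1/396
  … 15 more
Group by Y:
  weight(Y=1) = 5/162
  weight(Y=2) = 1/36
Total weight = 5/162 + 1/36 = 19/324
P(Y=1 | obs) = 5/162 / 19/324 = 10/19
P(Y=2 | obs) = 1/36 / 19/324 = 9/19

P(Y = 2 | obs) = 9/19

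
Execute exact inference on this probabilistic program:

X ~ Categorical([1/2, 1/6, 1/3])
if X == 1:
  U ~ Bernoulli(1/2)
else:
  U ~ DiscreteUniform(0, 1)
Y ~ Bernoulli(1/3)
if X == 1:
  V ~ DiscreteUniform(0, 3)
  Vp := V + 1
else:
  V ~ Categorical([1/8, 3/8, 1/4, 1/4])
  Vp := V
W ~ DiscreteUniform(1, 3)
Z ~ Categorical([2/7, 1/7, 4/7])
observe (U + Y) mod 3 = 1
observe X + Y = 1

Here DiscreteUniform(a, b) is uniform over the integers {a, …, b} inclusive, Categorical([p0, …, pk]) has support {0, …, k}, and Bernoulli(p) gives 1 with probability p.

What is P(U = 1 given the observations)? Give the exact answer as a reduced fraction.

Enumerate traces; 72 have nonzero weight after conditioning:
  (X=0, U=0, Y=1, V=0, W=1, Z=0) weight 1/1008
  (X=0, U=0, Y=1, V=0, W=1, Z=1) weight 1/2016
  (X=0, U=0, Y=1, V=0, W=1, Z=2) weight 1/504
  (X=0, U=0, Y=1, V=0, W=2, Z=0) weight 1/1008
  (X=0, U=0, Y=1, V=0, W=2, Z=1) weight 1/2016
  (X=0, U=0, Y=1, V=0, W=2, Z=2) weight 1/504
  (X=0, U=0, Y=1, V=0, W=3, Z=0) weight 1/1008
  (X=0, U=0, Y=1, V=0, W=3, Z=1) weight 1/2016
  (X=1, U=1, Y=0, V=0, W=1, Z=0) weight 1/756
  … 63 more
Group by U:
  weight(U=0) = 1/12
  weight(U=1) = 1/18
Total weight = 1/12 + 1/18 = 5/36
P(U=0 | obs) = 1/12 / 5/36 = 3/5
P(U=1 | obs) = 1/18 / 5/36 = 2/5

P(U = 1 | obs) = 2/5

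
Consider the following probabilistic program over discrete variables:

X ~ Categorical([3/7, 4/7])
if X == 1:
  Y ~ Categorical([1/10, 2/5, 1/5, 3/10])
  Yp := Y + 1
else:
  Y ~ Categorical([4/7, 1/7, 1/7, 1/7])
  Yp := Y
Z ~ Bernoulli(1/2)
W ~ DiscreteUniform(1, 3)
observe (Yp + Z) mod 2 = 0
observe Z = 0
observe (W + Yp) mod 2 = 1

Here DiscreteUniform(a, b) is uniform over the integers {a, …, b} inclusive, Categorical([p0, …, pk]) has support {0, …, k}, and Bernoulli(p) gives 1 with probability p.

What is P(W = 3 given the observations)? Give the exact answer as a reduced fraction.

Enumerate traces; 8 have nonzero weight after conditioning:
  (X=0, Y=0, Z=0, W=1) weight 2/49
  (X=0, Y=0, Z=0, W=3) weight 2/49
  (X=0, Y=2, Z=0, W=1) weight 1/98
  (X=0, Y=2, Z=0, W=3) weight 1/98
  (X=1, Y=1, Z=0, W=1) weight 4/105
  (X=1, Y=1, Z=0, W=3) weight 4/105
  (X=1, Y=3, Z=0, W=1) weight 1/35
  (X=1, Y=3, Z=0, W=3) weight 1/35
Group by W:
  weight(W=1) = 173/1470
  weight(W=3) = 173/1470
Total weight = 173/1470 + 173/1470 = 173/735
P(W=1 | obs) = 173/1470 / 173/735 = 1/2
P(W=3 | obs) = 173/1470 / 173/735 = 1/2

P(W = 3 | obs) = 1/2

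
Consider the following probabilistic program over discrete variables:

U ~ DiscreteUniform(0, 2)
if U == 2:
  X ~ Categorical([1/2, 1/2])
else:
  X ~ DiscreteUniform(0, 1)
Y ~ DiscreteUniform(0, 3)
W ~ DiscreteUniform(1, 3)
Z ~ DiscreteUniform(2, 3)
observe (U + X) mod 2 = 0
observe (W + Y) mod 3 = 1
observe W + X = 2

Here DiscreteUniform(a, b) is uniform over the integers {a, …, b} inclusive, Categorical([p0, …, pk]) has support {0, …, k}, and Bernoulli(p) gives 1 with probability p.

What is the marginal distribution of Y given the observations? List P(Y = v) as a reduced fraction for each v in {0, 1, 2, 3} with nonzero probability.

P(Y=0) = 1/4, P(Y=2) = 1/2, P(Y=3) = 1/4

Enumerate traces; 8 have nonzero weight after conditioning:
  (U=0, X=0, Y=2, W=2, Z=2) weight 1/144
  (U=0, X=0, Y=2, W=2, Z=3) weight 1/144
  (U=1, X=1, Y=0, W=1, Z=2) weight 1/144
  (U=1, X=1, Y=0, W=1, Z=3) weight 1/144
  (U=1, X=1, Y=3, W=1, Z=2) weight 1/144
  (U=1, X=1, Y=3, W=1, Z=3) weight 1/144
  (U=2, X=0, Y=2, W=2, Z=2) weight 1/144
  (U=2, X=0, Y=2, W=2, Z=3) weight 1/144
Group by Y:
  weight(Y=0) = 1/72
  weight(Y=2) = 1/36
  weight(Y=3) = 1/72
Total weight = 1/72 + 1/36 + 1/72 = 1/18
P(Y=0 | obs) = 1/72 / 1/18 = 1/4
P(Y=2 | obs) = 1/36 / 1/18 = 1/2
P(Y=3 | obs) = 1/72 / 1/18 = 1/4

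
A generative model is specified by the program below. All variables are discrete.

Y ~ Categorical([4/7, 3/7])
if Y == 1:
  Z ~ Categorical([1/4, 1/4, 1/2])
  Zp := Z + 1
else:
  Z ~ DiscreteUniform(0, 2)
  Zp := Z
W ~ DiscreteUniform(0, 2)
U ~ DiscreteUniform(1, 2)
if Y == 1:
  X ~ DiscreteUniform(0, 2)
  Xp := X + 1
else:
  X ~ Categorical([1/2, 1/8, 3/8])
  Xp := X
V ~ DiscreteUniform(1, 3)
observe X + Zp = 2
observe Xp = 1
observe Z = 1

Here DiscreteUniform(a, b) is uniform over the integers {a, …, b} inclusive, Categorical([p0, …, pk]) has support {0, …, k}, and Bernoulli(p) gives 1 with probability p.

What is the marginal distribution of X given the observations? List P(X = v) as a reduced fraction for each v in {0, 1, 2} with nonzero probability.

Enumerate traces; 36 have nonzero weight after conditioning:
  (Y=0, Z=1, W=0, U=1, X=1, V=1) weight 1/756
  (Y=0, Z=1, W=0, U=1, X=1, V=2) weight 1/756
  (Y=0, Z=1, W=0, U=1, X=1, V=3) weight 1/756
  (Y=0, Z=1, W=0, U=2, X=1, V=1) weight 1/756
  (Y=0, Z=1, W=0, U=2, X=1, V=2) weight 1/756
  (Y=0, Z=1, W=0, U=2, X=1, V=3) weight 1/756
  (Y=0, Z=1, W=1, U=1, X=1, V=1) weight 1/756
  (Y=0, Z=1, W=1, U=1, X=1, V=2) weight 1/756
  (Y=1, Z=1, W=0, U=1, X=0, V=1) weight 1/504
  … 27 more
Group by X:
  weight(X=0) = 1/28
  weight(X=1) = 1/42
Total weight = 1/28 + 1/42 = 5/84
P(X=0 | obs) = 1/28 / 5/84 = 3/5
P(X=1 | obs) = 1/42 / 5/84 = 2/5

P(X=0) = 3/5, P(X=1) = 2/5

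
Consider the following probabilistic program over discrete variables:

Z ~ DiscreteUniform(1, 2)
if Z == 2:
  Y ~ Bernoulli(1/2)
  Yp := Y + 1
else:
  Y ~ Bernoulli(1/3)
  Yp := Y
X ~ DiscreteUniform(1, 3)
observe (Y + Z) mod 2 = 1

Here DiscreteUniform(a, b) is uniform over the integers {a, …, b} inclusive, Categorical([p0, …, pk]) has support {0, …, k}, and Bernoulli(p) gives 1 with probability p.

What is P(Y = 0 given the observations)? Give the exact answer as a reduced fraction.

Enumerate traces; 6 have nonzero weight after conditioning:
  (Z=1, Y=0, X=1) weight 1/9
  (Z=1, Y=0, X=2) weight 1/9
  (Z=1, Y=0, X=3) weight 1/9
  (Z=2, Y=1, X=1) weight 1/12
  (Z=2, Y=1, X=2) weight 1/12
  (Z=2, Y=1, X=3) weight 1/12
Group by Y:
  weight(Y=0) = 1/3
  weight(Y=1) = 1/4
Total weight = 1/3 + 1/4 = 7/12
P(Y=0 | obs) = 1/3 / 7/12 = 4/7
P(Y=1 | obs) = 1/4 / 7/12 = 3/7

P(Y = 0 | obs) = 4/7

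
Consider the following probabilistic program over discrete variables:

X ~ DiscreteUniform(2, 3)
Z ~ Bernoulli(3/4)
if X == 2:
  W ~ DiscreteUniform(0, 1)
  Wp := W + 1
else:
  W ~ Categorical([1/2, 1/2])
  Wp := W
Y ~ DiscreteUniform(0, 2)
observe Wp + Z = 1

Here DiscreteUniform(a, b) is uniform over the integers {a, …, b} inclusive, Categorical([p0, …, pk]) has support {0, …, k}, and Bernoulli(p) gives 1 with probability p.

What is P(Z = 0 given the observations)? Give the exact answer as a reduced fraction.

P(Z = 0 | obs) = 2/5

Enumerate traces; 9 have nonzero weight after conditioning:
  (X=2, Z=0, W=0, Y=0) weight 1/48
  (X=2, Z=0, W=0, Y=1) weight 1/48
  (X=2, Z=0, W=0, Y=2) weight 1/48
  (X=3, Z=0, W=1, Y=0) weight 1/48
  (X=3, Z=0, W=1, Y=1) weight 1/48
  (X=3, Z=0, W=1, Y=2) weight 1/48
  (X=3, Z=1, W=0, Y=0) weight 1/16
  (X=3, Z=1, W=0, Y=1) weight 1/16
  … 1 more
Group by Z:
  weight(Z=0) = 1/8
  weight(Z=1) = 3/16
Total weight = 1/8 + 3/16 = 5/16
P(Z=0 | obs) = 1/8 / 5/16 = 2/5
P(Z=1 | obs) = 3/16 / 5/16 = 3/5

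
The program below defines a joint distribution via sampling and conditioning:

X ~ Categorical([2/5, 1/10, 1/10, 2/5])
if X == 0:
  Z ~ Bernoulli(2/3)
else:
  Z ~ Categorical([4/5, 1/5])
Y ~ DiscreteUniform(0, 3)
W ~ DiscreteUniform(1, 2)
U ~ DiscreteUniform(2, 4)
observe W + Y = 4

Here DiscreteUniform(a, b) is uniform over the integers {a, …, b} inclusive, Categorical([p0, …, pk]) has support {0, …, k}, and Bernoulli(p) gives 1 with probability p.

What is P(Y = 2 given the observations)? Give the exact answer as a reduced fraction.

P(Y = 2 | obs) = 1/2

Enumerate traces; 48 have nonzero weight after conditioning:
  (X=0, Z=0, Y=2, W=2, U=2) weight 1/180
  (X=0, Z=0, Y=2, W=2, U=3) weight 1/180
  (X=0, Z=0, Y=2, W=2, U=4) weight 1/180
  (X=0, Z=0, Y=3, W=1, U=2) weight 1/180
  (X=0, Z=0, Y=3, W=1, U=3) weight 1/180
  (X=0, Z=0, Y=3, W=1, U=4) weight 1/180
  (X=0, Z=1, Y=2, W=2, U=2) weight 1/90
  (X=0, Z=1, Y=2, W=2, U=3) weight 1/90
  … 40 more
Group by Y:
  weight(Y=2) = 1/8
  weight(Y=3) = 1/8
Total weight = 1/8 + 1/8 = 1/4
P(Y=2 | obs) = 1/8 / 1/4 = 1/2
P(Y=3 | obs) = 1/8 / 1/4 = 1/2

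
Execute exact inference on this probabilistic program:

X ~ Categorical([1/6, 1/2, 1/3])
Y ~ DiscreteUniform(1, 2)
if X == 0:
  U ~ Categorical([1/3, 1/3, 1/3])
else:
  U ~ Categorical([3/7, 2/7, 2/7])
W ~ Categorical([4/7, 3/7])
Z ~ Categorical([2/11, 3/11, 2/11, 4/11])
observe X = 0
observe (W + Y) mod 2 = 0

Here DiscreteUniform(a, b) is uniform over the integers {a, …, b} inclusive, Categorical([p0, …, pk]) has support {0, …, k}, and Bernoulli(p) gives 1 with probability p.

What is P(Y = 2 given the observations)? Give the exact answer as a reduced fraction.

P(Y = 2 | obs) = 4/7

Enumerate traces; 24 have nonzero weight after conditioning:
  (X=0, Y=1, U=0, W=1, Z=0) weight 1/462
  (X=0, Y=1, U=0, W=1, Z=1) weight 1/308
  (X=0, Y=1, U=0, W=1, Z=2) weight 1/462
  (X=0, Y=1, U=0, W=1, Z=3) weight 1/231
  (X=0, Y=1, U=1, W=1, Z=0) weight 1/462
  (X=0, Y=1, U=1, W=1, Z=1) weight 1/308
  (X=0, Y=1, U=1, W=1, Z=2) weight 1/462
  (X=0, Y=1, U=1, W=1, Z=3) weight 1/231
  (X=0, Y=2, U=0, W=0, Z=0) weight 2/693
  … 15 more
Group by Y:
  weight(Y=1) = 1/28
  weight(Y=2) = 1/21
Total weight = 1/28 + 1/21 = 1/12
P(Y=1 | obs) = 1/28 / 1/12 = 3/7
P(Y=2 | obs) = 1/21 / 1/12 = 4/7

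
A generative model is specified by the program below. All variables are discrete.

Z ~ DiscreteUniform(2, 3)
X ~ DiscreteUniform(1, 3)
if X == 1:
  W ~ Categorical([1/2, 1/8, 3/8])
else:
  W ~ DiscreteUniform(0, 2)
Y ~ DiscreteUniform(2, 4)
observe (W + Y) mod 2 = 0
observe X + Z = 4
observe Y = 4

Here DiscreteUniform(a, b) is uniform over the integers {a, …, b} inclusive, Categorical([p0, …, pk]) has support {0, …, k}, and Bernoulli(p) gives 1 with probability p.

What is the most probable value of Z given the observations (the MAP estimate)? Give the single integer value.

argmax_v P(Z = v | obs) = 3

Enumerate traces; 4 have nonzero weight after conditioning:
  (Z=2, X=2, W=0, Y=4) weight 1/54
  (Z=2, X=2, W=2, Y=4) weight 1/54
  (Z=3, X=1, W=0, Y=4) weight 1/36
  (Z=3, X=1, W=2, Y=4) weight 1/48
Group by Z:
  weight(Z=2) = 1/27
  weight(Z=3) = 7/144
Total weight = 1/27 + 7/144 = 37/432
P(Z=2 | obs) = 1/27 / 37/432 = 16/37
P(Z=3 | obs) = 7/144 / 37/432 = 21/37
argmax = 3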